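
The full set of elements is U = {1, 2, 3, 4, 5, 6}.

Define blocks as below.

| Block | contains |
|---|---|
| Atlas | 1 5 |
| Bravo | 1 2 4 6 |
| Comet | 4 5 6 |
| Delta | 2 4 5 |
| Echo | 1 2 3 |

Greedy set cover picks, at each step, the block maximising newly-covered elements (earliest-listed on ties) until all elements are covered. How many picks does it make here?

Greedy: pick Bravo (covers 4 new) → pick Atlas (covers 1 new) → pick Echo (covers 1 new). Total picks: 3.
(The true minimum cover uses only 2 blocks, so greedy is not optimal here.)

3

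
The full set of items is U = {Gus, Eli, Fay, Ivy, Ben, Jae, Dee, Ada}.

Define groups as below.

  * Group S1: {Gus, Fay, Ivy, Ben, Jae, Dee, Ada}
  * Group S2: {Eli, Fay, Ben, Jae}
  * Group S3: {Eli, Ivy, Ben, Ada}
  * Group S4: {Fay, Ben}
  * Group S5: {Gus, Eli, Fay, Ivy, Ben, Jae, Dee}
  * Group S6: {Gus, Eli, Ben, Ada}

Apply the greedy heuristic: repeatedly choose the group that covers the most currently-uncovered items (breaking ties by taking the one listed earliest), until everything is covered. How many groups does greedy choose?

2

Greedy: pick S1 (covers 7 new) → pick S2 (covers 1 new). Total picks: 2.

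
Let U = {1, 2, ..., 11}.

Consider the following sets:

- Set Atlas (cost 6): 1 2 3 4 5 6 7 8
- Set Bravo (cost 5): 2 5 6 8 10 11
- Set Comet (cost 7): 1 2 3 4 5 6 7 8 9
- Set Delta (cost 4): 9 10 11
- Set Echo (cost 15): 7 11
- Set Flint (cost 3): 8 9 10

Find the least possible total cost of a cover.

10

Atlas, Delta together cover every element (Atlas ∪ Delta = {1, 2, 3, 4, 5, 6, 7, 8, 9, 10, 11}); total cost 6 + 4 = 10.
No covering selection has total cost below 10.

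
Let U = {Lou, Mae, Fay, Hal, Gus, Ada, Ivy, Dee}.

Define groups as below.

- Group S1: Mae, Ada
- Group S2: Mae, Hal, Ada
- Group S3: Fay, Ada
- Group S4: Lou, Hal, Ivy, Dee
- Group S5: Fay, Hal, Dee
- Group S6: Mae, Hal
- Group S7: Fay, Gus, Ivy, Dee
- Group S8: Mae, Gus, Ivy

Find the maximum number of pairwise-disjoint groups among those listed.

2

S6, S7 are pairwise disjoint (S6={Mae,Hal}; S7={Fay,Gus,Ivy,Dee}).
Every remaining group overlaps one of these, and no 3 of the listed groups are pairwise disjoint, so 2 is the maximum.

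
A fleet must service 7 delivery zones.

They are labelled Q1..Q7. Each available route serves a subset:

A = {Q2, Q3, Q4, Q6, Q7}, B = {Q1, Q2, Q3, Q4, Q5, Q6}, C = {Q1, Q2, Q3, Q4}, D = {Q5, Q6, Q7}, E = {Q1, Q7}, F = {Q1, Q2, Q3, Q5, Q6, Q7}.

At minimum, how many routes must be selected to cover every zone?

2

C and D together: C ∪ D = {Q1, Q2, Q3, Q4, Q5, Q6, Q7} — every zone is covered.
No single route has all 7 zones (the largest, B, has 6), so 2 is optimal.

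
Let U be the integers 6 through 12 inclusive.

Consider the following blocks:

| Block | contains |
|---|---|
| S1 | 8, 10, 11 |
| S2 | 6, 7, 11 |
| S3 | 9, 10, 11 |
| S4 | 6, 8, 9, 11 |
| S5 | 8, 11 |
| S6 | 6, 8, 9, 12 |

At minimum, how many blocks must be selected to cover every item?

S1 and S2 and S6 together: S1 ∪ S2 ∪ S6 = {6, 7, 8, 9, 10, 11, 12} — every item is covered.
Only S2 contains 7, so S2 is forced; the remaining 4 items need at least 2 more blocks (each remaining block adds at most 3) — so at least 3 blocks are needed, and 3 is optimal.

3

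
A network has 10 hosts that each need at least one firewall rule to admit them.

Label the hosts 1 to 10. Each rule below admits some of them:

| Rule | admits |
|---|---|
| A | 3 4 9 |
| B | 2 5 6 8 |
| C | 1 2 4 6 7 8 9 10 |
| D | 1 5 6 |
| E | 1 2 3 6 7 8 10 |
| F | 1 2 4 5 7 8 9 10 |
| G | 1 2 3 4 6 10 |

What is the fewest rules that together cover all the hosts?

Take {F, G}. Their union is {1, 2, 3, 4, 5, 6, 7, 8, 9, 10}, which is all 10 hosts.
No single rule has all 10 hosts (the largest, C, has 8), so 2 is optimal.

2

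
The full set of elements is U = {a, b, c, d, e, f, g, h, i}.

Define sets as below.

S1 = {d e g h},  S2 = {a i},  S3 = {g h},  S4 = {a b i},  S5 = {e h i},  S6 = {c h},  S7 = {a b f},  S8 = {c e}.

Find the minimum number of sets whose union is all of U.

S1, S4, S7, and S8 cover everything between them: the union {a, b, c, d, e, f, g, h, i} is all of U.
No 3 of the 8 sets cover everything (all 56 combinations miss at least one element), so 4 is optimal.

4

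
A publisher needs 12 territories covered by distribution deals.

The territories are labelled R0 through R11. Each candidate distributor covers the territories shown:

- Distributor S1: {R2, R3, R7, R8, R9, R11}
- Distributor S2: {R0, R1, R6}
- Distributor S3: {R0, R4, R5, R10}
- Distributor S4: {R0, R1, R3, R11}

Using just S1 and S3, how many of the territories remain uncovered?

2

Union of S1, S3 = {R0, R2, R3, R4, R5, R7, R8, R9, R10, R11}.
Not covered: R1, R6 — 2 territories.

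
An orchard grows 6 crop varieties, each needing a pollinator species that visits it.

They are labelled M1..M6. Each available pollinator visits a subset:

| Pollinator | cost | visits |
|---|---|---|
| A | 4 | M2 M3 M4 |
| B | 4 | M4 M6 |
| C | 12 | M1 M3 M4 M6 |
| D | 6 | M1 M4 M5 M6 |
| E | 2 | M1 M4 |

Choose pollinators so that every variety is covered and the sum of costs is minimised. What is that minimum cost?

10

A, D together cover every variety (A ∪ D = {M1, M2, M3, M4, M5, M6}); total cost 4 + 6 = 10.
The greedy pick E, A, D costs 12; no covering selection beats 10.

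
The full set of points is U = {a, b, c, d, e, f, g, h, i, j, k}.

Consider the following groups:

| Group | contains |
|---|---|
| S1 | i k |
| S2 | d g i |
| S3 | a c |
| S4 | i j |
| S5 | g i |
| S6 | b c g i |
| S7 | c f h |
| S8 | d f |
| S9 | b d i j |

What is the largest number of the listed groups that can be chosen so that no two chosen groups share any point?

S3, S5, S8 are pairwise disjoint (S3={a,c}; S5={g,i}; S8={d,f}).
Every remaining group overlaps one of these, and no 4 of the listed groups are pairwise disjoint, so 3 is the maximum.

3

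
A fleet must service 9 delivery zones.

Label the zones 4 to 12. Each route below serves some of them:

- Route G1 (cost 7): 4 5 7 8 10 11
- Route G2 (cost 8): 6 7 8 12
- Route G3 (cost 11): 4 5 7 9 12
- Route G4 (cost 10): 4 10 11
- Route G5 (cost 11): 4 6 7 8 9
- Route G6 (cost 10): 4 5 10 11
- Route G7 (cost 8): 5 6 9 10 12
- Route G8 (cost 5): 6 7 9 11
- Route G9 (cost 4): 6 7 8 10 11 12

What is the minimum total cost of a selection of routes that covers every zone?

15

G1, G7 together cover every zone (G1 ∪ G7 = {4, 5, 6, 7, 8, 9, 10, 11, 12}); total cost 7 + 8 = 15.
The greedy pick G9, G1, G8 costs 16; no covering selection beats 15.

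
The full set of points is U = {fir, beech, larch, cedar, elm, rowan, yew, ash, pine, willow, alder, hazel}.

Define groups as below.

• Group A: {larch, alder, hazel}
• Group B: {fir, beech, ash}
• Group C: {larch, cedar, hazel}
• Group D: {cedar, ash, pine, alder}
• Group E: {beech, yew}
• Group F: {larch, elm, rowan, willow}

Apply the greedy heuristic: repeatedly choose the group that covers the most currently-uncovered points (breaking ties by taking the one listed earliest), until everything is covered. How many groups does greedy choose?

Greedy: pick D (covers 4 new) → pick F (covers 4 new) → pick B (covers 2 new) → pick A (covers 1 new) → pick E (covers 1 new). Total picks: 5.

5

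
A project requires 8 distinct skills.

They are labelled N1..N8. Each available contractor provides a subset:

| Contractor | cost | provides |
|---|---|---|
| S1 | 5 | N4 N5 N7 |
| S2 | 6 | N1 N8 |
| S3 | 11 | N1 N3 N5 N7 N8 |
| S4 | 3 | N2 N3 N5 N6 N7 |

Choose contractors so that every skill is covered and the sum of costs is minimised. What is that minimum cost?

S1, S2, S4 together cover every skill (S1 ∪ S2 ∪ S4 = {N1, N2, N3, N4, N5, N6, N7, N8}); total cost 5 + 6 + 3 = 14.
No covering selection has total cost below 14.

14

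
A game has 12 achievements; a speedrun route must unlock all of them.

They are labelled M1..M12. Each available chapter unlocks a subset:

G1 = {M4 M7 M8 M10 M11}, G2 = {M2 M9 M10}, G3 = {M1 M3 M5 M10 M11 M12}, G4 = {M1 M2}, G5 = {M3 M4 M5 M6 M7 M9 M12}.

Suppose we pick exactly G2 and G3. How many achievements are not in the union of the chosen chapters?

4

Union of G2, G3 = {M1, M2, M3, M5, M9, M10, M11, M12}.
Not covered: M4, M6, M7, M8 — 4 achievements.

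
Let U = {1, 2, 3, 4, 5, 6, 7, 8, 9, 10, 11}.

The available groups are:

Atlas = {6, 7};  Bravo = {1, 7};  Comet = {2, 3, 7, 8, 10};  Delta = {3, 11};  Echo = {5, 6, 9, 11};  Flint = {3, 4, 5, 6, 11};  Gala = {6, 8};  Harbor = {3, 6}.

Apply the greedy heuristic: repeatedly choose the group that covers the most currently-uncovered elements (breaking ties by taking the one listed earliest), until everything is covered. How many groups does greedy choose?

4

Greedy: pick Comet (covers 5 new) → pick Echo (covers 4 new) → pick Bravo (covers 1 new) → pick Flint (covers 1 new). Total picks: 4.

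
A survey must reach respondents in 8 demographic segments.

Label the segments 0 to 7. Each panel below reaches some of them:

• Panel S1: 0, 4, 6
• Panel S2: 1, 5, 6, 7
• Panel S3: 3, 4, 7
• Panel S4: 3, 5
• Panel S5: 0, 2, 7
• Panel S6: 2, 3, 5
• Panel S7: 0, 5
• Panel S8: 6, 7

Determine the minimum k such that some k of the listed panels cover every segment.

3

Take {S1, S2, S6}. Their union is {0, 1, 2, 3, 4, 5, 6, 7}, which is all 8 segments.
Only S2 contains 1, so S2 is forced; the remaining 4 segments need at least 2 more panels (each remaining panel adds at most 2) — so at least 3 panels are needed, and 3 is optimal.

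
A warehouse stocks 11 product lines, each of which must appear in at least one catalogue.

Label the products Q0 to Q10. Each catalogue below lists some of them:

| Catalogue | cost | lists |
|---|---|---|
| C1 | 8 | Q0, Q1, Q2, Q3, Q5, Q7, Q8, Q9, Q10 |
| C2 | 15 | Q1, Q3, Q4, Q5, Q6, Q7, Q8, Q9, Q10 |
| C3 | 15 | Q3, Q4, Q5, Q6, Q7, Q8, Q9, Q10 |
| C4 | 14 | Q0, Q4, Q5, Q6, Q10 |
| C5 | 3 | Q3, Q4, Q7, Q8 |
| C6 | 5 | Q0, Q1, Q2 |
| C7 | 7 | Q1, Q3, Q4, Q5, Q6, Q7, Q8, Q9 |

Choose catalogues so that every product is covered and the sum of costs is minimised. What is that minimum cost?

C1, C7 together cover every product (C1 ∪ C7 = {Q0, Q1, Q2, Q3, Q4, Q5, Q6, Q7, Q8, Q9, Q10}); total cost 8 + 7 = 15.
The greedy pick C5, C1, C7 costs 18; no covering selection beats 15.

15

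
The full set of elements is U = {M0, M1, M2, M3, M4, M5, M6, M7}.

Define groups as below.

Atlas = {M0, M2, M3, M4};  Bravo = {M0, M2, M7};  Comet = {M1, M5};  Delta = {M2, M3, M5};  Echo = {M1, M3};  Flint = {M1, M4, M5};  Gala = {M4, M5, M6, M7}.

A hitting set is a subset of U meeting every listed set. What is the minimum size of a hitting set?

The 3 elements {M1, M3, M7} hit every group.
No choice of 2 elements meets every group, so 3 is the minimum.

3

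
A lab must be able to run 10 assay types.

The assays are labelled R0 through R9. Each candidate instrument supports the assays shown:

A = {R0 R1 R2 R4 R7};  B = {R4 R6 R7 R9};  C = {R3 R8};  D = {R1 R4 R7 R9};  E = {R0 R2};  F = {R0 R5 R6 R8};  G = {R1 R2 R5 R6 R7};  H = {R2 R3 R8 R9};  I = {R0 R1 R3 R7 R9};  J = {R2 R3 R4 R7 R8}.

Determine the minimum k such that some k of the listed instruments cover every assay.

Take {A, F, H}. Their union is {R0, R1, R2, R3, R4, R5, R6, R7, R8, R9}, which is all 10 assays.
No 2 of the 10 instruments cover everything (all 45 combinations miss at least one assay), so 3 is optimal.

3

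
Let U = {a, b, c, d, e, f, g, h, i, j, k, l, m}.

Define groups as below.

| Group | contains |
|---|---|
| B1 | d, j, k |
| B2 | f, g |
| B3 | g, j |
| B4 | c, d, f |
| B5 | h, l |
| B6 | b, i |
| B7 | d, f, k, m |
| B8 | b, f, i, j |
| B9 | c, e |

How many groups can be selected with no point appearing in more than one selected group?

5

B1, B2, B5, B6, B9 are pairwise disjoint (B1={d,j,k}; B2={f,g}; B5={h,l}; B6={b,i}; B9={c,e}).
Every remaining group overlaps one of these, and no 6 of the listed groups are pairwise disjoint, so 5 is the maximum.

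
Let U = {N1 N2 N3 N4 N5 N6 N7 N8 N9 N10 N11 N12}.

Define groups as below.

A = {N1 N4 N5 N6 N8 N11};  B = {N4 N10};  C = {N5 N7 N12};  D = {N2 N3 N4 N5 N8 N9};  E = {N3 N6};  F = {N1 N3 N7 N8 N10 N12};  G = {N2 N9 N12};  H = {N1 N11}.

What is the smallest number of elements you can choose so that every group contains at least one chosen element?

4

The 4 elements {N3, N10, N11, N12} hit every group.
The groups B, C, E, H are pairwise disjoint, so any hitting set needs a separate element for each — at least 4. Hence 4 is optimal.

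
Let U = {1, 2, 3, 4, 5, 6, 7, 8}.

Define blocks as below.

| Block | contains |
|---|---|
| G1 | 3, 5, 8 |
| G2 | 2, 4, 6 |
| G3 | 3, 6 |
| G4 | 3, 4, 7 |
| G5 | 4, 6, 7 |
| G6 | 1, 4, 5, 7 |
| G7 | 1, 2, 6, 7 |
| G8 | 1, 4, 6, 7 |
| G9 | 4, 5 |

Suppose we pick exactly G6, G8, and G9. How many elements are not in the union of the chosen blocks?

Union of G6, G8, G9 = {1, 4, 5, 6, 7}.
Not covered: 2, 3, 8 — 3 elements.

3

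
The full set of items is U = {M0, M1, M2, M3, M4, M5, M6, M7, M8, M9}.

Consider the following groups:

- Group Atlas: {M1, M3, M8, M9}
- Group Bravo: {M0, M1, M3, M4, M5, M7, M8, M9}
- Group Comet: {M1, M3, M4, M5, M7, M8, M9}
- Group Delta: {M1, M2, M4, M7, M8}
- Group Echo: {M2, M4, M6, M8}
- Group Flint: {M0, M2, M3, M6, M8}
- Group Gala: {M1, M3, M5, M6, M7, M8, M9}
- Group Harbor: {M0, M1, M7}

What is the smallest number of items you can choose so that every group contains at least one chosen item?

H = {M1, M8} meets every group (each contains at least one member of H), and |H| = 2.
The groups Echo, Harbor are pairwise disjoint, so any hitting set needs a separate item for each — at least 2. Hence 2 is optimal.

2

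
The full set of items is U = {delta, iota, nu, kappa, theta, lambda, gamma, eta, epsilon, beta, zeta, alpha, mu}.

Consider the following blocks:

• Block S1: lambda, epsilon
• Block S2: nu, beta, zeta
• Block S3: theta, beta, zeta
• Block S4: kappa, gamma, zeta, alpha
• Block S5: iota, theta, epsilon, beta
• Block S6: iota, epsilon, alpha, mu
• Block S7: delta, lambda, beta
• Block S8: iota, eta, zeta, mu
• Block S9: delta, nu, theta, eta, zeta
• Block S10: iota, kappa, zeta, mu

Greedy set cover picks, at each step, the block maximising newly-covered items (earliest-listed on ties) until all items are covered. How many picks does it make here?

Greedy: pick S9 (covers 5 new) → pick S6 (covers 4 new) → pick S4 (covers 2 new) → pick S7 (covers 2 new). Total picks: 4.

4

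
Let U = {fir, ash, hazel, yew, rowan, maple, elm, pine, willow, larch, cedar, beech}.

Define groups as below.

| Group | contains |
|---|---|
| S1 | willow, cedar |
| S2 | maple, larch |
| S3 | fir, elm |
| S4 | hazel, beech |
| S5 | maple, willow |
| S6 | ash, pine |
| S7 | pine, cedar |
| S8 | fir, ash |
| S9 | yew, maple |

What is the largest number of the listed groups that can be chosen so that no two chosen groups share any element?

5

S1, S2, S3, S4, S6 are pairwise disjoint (S1={willow,cedar}; S2={maple,larch}; S3={fir,elm}; S4={hazel,beech}; S6={ash,pine}).
Every remaining group overlaps one of these, and no 6 of the listed groups are pairwise disjoint, so 5 is the maximum.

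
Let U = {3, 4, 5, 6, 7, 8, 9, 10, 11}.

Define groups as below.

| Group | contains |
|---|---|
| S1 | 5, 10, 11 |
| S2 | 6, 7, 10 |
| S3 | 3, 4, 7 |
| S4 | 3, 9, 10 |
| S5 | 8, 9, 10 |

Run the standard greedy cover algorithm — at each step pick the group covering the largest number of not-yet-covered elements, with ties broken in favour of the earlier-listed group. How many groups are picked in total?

4

Greedy: pick S1 (covers 3 new) → pick S3 (covers 3 new) → pick S5 (covers 2 new) → pick S2 (covers 1 new). Total picks: 4.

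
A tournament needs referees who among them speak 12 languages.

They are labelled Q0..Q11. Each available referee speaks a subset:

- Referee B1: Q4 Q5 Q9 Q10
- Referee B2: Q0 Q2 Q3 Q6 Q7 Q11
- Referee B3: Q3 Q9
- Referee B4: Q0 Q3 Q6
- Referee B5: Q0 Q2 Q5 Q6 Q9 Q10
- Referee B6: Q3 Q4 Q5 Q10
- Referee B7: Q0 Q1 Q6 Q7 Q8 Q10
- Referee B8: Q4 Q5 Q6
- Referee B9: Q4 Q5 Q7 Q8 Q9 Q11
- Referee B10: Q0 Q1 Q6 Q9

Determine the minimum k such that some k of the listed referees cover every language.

Take {B1, B2, B7}. Their union is {Q0, Q1, Q2, Q3, Q4, Q5, Q6, Q7, Q8, Q9, Q10, Q11}, which is all 12 languages.
No 2 of the 10 referees cover everything (all 45 combinations miss at least one language), so 3 is optimal.

3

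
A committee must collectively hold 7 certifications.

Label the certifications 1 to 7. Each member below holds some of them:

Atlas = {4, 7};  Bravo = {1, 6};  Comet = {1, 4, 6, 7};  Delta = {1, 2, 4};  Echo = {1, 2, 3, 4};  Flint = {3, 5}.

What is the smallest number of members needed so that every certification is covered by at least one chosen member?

Comet and Echo and Flint together: Comet ∪ Echo ∪ Flint = {1, 2, 3, 4, 5, 6, 7} — every certification is covered.
Only Flint contains 5, so Flint is forced; the remaining 5 certifications need at least 2 more members (each remaining member adds at most 4) — so at least 3 members are needed, and 3 is optimal.

3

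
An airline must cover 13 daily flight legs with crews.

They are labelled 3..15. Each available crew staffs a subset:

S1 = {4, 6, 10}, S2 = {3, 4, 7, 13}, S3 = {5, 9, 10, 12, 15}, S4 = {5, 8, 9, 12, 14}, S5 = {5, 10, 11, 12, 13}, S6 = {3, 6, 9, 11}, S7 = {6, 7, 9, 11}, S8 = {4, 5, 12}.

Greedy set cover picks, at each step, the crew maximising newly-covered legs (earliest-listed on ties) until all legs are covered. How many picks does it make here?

4

Greedy: pick S3 (covers 5 new) → pick S2 (covers 4 new) → pick S4 (covers 2 new) → pick S6 (covers 2 new). Total picks: 4.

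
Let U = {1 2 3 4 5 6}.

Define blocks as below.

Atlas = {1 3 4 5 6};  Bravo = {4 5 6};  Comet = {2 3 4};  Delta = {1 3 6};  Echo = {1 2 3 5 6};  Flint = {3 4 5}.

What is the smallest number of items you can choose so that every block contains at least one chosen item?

2

The 2 items {3, 5} hit every block.
No single item lies in every block, so at least 2 are needed and 2 is optimal.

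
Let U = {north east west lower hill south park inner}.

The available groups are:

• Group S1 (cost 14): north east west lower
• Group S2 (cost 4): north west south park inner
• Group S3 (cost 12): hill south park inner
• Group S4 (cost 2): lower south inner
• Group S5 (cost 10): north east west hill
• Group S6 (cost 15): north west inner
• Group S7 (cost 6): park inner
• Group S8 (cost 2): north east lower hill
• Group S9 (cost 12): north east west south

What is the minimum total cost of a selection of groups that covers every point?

6

S2, S8 together cover every point (S2 ∪ S8 = {north, east, west, lower, hill, south, park, inner}); total cost 4 + 2 = 6.
No covering selection has total cost below 6.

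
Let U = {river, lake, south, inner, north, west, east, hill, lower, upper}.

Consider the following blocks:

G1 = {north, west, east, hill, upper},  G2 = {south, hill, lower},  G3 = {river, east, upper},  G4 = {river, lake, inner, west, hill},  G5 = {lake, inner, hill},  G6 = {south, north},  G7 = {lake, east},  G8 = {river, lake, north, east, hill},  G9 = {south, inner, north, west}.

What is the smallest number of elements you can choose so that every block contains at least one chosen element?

H = {south, east, hill} meets every block (each contains at least one member of H), and |H| = 3.
The blocks G3, G5, G6 are pairwise disjoint, so any hitting set needs a separate element for each — at least 3. Hence 3 is optimal.

3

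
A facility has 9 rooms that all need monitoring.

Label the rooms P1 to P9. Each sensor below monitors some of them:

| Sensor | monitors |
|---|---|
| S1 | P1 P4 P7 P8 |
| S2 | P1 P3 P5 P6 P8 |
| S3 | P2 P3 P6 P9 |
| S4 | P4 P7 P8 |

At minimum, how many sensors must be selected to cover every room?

Take {S1, S2, S3}. Their union is {P1, P2, P3, P4, P5, P6, P7, P8, P9}, which is all 9 rooms.
Only S3 contains P2, so S3 is forced; the remaining 5 rooms need at least 2 more sensors (each remaining sensor adds at most 4) — so at least 3 sensors are needed, and 3 is optimal.

3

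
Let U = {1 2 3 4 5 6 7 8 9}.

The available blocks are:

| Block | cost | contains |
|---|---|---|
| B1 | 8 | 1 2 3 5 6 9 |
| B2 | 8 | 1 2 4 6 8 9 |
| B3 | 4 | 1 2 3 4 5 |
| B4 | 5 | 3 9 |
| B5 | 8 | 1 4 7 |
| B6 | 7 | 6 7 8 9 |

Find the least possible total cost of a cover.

11

B3, B6 together cover every point (B3 ∪ B6 = {1, 2, 3, 4, 5, 6, 7, 8, 9}); total cost 4 + 7 = 11.
No covering selection has total cost below 11.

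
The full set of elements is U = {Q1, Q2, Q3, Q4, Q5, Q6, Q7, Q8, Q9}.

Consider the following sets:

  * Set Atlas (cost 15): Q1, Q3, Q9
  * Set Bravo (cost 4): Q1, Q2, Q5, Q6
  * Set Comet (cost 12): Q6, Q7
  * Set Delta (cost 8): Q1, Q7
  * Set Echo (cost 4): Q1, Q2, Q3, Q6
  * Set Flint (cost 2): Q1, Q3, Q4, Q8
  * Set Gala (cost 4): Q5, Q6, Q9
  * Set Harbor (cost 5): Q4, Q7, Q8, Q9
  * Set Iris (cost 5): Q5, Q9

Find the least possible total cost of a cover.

11

Bravo, Flint, Harbor together cover every element (Bravo ∪ Flint ∪ Harbor = {Q1, Q2, Q3, Q4, Q5, Q6, Q7, Q8, Q9}); total cost 4 + 2 + 5 = 11.
No covering selection has total cost below 11.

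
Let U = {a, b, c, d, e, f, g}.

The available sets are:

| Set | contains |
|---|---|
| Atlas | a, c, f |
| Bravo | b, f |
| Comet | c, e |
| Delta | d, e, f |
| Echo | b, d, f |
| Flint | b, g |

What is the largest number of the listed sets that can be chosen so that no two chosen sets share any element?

2

Comet, Flint are pairwise disjoint (Comet={c,e}; Flint={b,g}).
Every remaining set overlaps one of these, and no 3 of the listed sets are pairwise disjoint, so 2 is the maximum.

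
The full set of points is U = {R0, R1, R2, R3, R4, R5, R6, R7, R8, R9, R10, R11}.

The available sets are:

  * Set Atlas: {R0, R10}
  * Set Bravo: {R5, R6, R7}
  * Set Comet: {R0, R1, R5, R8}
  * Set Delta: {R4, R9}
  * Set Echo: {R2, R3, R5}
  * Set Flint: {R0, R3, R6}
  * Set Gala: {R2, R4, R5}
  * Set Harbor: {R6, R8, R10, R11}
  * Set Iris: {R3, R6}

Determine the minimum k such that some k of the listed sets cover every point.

5

Take {Bravo, Comet, Delta, Echo, Harbor}. Their union is {R0, R1, R2, R3, R4, R5, R6, R7, R8, R9, R10, R11}, which is all 12 points.
No 4 of the 9 sets cover everything (all 126 combinations miss at least one point), so 5 is optimal.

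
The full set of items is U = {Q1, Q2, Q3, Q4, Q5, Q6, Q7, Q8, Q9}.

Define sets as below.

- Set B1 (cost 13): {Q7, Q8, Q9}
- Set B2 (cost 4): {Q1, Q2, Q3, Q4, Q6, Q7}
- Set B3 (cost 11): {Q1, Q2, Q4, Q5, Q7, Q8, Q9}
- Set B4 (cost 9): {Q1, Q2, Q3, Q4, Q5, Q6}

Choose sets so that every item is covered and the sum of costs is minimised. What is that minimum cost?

B2, B3 together cover every item (B2 ∪ B3 = {Q1, Q2, Q3, Q4, Q5, Q6, Q7, Q8, Q9}); total cost 4 + 11 = 15.
No covering selection has total cost below 15.

15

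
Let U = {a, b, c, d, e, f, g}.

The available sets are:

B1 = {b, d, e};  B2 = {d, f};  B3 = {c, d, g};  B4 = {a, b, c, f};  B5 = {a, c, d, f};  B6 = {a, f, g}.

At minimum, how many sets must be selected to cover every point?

Take {B1, B4, B6}. Their union is {a, b, c, d, e, f, g}, which is all 7 points.
Only B1 contains e, so B1 is forced; the remaining 4 points need at least 2 more sets (each remaining set adds at most 3) — so at least 3 sets are needed, and 3 is optimal.

3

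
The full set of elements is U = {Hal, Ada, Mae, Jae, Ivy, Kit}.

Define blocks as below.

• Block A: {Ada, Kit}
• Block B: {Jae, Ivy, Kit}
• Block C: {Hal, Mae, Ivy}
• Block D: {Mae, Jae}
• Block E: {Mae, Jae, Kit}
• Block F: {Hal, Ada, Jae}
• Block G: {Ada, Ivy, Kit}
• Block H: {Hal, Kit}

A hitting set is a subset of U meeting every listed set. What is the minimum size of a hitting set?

Take T = {Jae, Ivy, Kit}. Each listed block contains at least one of these, so T is a hitting set of size 3.
No choice of 2 elements meets every block, so 3 is the minimum.

3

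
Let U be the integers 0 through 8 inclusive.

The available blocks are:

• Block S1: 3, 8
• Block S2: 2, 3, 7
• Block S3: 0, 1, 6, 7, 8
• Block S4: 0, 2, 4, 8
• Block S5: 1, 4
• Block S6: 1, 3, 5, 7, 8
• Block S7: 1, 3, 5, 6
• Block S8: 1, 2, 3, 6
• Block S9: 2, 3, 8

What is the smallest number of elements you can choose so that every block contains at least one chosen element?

3

Take H = {3, 4, 6}. Each listed block contains at least one of these, so H is a hitting set of size 3.
No choice of 2 elements meets every block, so 3 is the minimum.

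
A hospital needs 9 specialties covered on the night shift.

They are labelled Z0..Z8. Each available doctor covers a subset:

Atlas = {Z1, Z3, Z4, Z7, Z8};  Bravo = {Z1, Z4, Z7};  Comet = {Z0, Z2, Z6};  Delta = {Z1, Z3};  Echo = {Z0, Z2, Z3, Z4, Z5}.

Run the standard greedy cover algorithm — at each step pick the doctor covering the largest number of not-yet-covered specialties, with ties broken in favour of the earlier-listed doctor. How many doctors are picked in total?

Greedy: pick Atlas (covers 5 new) → pick Comet (covers 3 new) → pick Echo (covers 1 new). Total picks: 3.

3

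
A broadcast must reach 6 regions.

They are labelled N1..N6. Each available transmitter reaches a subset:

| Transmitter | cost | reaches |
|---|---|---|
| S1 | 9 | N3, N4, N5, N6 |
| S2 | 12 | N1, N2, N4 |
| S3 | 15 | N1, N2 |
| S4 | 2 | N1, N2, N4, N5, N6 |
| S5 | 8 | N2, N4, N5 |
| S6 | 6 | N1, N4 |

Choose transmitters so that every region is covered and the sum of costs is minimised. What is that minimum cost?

S1, S4 together cover every region (S1 ∪ S4 = {N1, N2, N3, N4, N5, N6}); total cost 9 + 2 = 11.
No covering selection has total cost below 11.

11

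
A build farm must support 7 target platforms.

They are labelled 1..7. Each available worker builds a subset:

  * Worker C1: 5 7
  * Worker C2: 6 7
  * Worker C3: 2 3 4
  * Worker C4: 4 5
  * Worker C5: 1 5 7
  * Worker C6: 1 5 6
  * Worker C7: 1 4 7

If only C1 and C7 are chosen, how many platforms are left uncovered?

Union of C1, C7 = {1, 4, 5, 7}.
Not covered: 2, 3, 6 — 3 platforms.

3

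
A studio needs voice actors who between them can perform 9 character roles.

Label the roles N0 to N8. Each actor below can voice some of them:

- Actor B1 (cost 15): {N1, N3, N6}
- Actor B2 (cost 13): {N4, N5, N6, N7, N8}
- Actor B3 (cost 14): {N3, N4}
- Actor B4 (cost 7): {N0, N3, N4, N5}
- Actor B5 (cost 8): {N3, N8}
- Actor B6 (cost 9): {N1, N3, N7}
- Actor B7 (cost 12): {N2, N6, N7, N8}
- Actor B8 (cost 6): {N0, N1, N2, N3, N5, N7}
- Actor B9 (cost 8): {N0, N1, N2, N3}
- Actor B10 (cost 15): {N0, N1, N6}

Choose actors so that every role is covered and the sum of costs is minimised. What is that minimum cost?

19

B2, B8 together cover every role (B2 ∪ B8 = {N0, N1, N2, N3, N4, N5, N6, N7, N8}); total cost 13 + 6 = 19.
No covering selection has total cost below 19.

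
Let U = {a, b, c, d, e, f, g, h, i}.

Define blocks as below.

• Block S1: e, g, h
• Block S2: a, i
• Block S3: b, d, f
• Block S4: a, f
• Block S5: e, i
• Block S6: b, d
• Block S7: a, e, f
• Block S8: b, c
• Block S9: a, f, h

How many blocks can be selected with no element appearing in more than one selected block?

3

S1, S4, S6 are pairwise disjoint (S1={e,g,h}; S4={a,f}; S6={b,d}).
Every remaining block overlaps one of these, and no 4 of the listed blocks are pairwise disjoint, so 3 is the maximum.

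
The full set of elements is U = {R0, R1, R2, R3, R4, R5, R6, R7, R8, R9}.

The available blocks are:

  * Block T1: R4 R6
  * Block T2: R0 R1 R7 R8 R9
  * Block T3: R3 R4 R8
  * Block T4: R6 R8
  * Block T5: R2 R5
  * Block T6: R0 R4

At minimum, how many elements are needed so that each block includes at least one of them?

3

The 3 elements {R2, R4, R8} hit every block.
The blocks T1, T2, T5 are pairwise disjoint, so any hitting set needs a separate element for each — at least 3. Hence 3 is optimal.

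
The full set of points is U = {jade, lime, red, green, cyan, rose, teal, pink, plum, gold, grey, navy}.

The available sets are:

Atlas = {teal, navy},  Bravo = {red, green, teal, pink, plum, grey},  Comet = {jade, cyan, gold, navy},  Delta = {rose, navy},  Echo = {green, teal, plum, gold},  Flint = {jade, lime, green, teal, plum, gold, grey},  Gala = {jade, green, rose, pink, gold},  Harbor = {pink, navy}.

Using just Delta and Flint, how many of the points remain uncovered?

Union of Delta, Flint = {jade, lime, green, rose, teal, plum, gold, grey, navy}.
Not covered: red, cyan, pink — 3 points.

3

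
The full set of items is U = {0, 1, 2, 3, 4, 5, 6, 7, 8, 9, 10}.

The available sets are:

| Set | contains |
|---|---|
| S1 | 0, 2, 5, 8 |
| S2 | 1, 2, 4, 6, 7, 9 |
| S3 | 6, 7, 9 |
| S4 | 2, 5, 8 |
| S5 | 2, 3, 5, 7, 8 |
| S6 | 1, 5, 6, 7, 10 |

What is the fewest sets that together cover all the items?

S1, S2, S5, and S6 cover everything between them: the union {0, 1, 2, 3, 4, 5, 6, 7, 8, 9, 10} is all of U.
No 3 of the 6 sets cover everything (all 20 combinations miss at least one item), so 4 is optimal.

4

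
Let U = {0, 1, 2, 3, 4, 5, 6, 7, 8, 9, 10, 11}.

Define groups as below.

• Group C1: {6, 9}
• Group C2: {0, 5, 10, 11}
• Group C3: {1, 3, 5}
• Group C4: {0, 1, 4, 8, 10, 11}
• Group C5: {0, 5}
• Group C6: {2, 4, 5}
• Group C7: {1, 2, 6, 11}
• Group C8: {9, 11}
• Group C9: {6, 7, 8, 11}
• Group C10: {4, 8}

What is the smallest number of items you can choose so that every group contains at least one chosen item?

4

H = {5, 6, 8, 11} meets every group (each contains at least one member of H), and |H| = 4.
No choice of 3 items meets every group, so 4 is the minimum.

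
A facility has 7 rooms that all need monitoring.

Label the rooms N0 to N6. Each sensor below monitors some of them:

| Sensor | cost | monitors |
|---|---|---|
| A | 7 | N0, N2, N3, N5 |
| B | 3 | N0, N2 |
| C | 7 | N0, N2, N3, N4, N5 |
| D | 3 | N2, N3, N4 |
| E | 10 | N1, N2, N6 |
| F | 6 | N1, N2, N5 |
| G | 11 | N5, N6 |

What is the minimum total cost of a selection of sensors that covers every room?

C, E together cover every room (C ∪ E = {N0, N1, N2, N3, N4, N5, N6}); total cost 7 + 10 = 17.
The greedy pick D, B, F, E costs 22; no covering selection beats 17.

17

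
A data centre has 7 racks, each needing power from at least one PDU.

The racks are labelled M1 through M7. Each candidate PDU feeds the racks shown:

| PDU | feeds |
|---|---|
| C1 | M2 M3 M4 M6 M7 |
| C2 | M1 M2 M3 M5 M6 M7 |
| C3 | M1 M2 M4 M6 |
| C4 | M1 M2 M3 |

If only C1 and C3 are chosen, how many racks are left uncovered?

Union of C1, C3 = {M1, M2, M3, M4, M6, M7}.
Not covered: M5 — 1 rack.

1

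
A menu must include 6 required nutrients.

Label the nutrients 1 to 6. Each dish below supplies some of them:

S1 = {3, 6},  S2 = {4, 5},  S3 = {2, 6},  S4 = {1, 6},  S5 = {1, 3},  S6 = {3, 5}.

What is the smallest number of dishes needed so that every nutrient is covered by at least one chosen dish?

S2 and S3 and S5 together: S2 ∪ S3 ∪ S5 = {1, 2, 3, 4, 5, 6} — every nutrient is covered.
Each dish has at most 2 nutrients, and 2·2 = 4 < 6 — so at least 3 dishes are needed, and 3 is optimal.

3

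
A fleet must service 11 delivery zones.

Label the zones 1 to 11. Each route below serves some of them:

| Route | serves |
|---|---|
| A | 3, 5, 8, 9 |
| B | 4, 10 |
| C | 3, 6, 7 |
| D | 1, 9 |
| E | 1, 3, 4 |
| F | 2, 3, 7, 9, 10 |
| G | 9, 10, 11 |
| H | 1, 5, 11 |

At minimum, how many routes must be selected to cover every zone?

Take {A, B, C, F, H}. Their union is {1, 2, 3, 4, 5, 6, 7, 8, 9, 10, 11}, which is all 11 zones.
No 4 of the 8 routes cover everything (all 70 combinations miss at least one zone), so 5 is optimal.

5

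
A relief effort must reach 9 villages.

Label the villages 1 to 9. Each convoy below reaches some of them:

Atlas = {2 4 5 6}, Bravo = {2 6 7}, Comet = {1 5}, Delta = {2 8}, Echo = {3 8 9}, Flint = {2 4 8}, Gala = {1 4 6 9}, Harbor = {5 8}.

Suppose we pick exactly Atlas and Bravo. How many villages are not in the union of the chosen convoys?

4

Union of Atlas, Bravo = {2, 4, 5, 6, 7}.
Not covered: 1, 3, 8, 9 — 4 villages.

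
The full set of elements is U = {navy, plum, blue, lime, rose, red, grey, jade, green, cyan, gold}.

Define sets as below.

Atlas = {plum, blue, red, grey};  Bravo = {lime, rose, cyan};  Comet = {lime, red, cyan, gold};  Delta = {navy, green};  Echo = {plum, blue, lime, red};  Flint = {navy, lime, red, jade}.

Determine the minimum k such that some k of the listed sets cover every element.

Atlas, Bravo, Comet, Delta, and Flint cover everything between them: the union {navy, plum, blue, lime, rose, red, grey, jade, green, cyan, gold} is all of U.
No 4 of the 6 sets cover everything (all 15 combinations miss at least one element), so 5 is optimal.

5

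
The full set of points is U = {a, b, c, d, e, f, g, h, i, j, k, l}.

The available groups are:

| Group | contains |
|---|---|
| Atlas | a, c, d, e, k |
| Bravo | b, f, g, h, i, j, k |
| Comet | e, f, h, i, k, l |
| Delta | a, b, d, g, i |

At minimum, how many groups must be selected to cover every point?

Take {Atlas, Bravo, Comet}. Their union is {a, b, c, d, e, f, g, h, i, j, k, l}, which is all 12 points.
Only Atlas contains c, so Atlas is forced; the remaining 7 points need at least 2 more groups (each remaining group adds at most 6) — so at least 3 groups are needed, and 3 is optimal.

3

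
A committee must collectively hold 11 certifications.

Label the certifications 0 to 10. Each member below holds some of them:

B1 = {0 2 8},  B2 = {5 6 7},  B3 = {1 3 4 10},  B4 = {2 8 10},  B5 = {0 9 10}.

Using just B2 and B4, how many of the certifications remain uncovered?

5

Union of B2, B4 = {2, 5, 6, 7, 8, 10}.
Not covered: 0, 1, 3, 4, 9 — 5 certifications.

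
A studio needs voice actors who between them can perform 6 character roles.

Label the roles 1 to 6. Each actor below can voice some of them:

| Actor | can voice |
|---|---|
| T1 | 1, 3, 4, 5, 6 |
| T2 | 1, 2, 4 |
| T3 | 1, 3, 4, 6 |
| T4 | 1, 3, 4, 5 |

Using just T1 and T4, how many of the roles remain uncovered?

Union of T1, T4 = {1, 3, 4, 5, 6}.
Not covered: 2 — 1 role.

1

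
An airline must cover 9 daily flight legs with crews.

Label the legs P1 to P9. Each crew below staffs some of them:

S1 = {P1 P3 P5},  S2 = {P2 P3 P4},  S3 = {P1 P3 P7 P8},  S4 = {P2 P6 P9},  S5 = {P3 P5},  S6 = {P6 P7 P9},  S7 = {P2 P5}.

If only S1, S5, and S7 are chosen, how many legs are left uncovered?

5

Union of S1, S5, S7 = {P1, P2, P3, P5}.
Not covered: P4, P6, P7, P8, P9 — 5 legs.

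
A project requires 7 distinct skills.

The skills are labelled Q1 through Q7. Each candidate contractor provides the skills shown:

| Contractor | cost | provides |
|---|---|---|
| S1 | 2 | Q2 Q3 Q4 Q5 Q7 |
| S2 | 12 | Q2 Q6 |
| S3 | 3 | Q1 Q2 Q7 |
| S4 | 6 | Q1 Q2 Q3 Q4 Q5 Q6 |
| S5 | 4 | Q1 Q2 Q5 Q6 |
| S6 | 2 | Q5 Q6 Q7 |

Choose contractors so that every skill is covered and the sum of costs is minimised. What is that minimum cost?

6

S1, S5 together cover every skill (S1 ∪ S5 = {Q1, Q2, Q3, Q4, Q5, Q6, Q7}); total cost 2 + 4 = 6.
No covering selection has total cost below 6.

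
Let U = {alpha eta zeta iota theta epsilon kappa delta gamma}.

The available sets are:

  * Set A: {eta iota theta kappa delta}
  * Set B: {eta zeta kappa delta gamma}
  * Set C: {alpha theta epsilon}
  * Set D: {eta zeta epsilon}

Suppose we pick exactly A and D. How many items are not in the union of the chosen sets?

Union of A, D = {eta, zeta, iota, theta, epsilon, kappa, delta}.
Not covered: alpha, gamma — 2 items.

2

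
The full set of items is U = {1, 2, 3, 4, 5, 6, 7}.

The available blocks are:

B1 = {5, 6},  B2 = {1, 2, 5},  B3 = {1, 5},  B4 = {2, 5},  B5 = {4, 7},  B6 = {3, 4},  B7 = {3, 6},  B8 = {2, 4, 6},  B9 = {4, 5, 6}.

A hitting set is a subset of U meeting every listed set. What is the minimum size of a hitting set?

The 3 items {3, 4, 5} hit every block.
The blocks B2, B5, B7 are pairwise disjoint, so any hitting set needs a separate item for each — at least 3. Hence 3 is optimal.

3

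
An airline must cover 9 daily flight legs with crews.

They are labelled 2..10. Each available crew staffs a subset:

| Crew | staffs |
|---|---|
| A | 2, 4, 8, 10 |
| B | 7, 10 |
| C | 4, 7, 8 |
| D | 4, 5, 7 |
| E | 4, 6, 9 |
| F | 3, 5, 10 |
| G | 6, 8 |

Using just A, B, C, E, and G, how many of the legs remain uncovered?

Union of A, B, C, E, G = {2, 4, 6, 7, 8, 9, 10}.
Not covered: 3, 5 — 2 legs.

2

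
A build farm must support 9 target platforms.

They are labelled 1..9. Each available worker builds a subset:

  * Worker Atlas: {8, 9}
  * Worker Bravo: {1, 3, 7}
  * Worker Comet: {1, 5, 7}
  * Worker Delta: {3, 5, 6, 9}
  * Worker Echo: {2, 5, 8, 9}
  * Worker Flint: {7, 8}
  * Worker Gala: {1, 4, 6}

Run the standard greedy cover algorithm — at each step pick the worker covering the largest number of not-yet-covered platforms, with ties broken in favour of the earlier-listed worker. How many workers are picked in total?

Greedy: pick Delta (covers 4 new) → pick Bravo (covers 2 new) → pick Echo (covers 2 new) → pick Gala (covers 1 new). Total picks: 4.
(The true minimum cover uses only 3 workers, so greedy is not optimal here.)

4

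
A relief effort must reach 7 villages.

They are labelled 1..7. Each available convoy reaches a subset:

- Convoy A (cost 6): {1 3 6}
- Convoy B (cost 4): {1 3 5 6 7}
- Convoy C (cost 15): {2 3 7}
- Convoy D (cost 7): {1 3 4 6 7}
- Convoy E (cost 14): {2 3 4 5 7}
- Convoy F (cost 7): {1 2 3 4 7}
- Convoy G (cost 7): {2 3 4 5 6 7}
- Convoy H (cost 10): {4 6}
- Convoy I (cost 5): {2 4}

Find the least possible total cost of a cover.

9

B, I together cover every village (B ∪ I = {1, 2, 3, 4, 5, 6, 7}); total cost 4 + 5 = 9.
No covering selection has total cost below 9.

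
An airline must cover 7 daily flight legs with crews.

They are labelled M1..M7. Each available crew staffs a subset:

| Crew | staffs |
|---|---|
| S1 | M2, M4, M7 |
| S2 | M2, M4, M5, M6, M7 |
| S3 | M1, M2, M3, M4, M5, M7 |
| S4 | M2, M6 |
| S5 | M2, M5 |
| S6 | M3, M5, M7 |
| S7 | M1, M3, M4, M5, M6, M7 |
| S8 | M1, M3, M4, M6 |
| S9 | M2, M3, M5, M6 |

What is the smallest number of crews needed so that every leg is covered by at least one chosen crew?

2

S2 and S3 together: S2 ∪ S3 = {M1, M2, M3, M4, M5, M6, M7} — every leg is covered.
No single crew has all 7 legs (the largest, S3, has 6), so 2 is optimal.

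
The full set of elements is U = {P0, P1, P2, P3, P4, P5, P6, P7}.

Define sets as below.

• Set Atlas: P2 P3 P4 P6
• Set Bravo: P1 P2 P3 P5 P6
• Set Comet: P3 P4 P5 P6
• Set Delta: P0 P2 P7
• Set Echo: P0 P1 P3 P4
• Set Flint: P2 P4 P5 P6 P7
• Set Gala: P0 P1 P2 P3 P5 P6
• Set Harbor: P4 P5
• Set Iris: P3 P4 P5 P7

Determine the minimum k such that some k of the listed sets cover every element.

2

Gala and Iris cover everything between them: the union {P0, P1, P2, P3, P4, P5, P6, P7} is all of U.
No single set has all 8 elements (the largest, Gala, has 6), so 2 is optimal.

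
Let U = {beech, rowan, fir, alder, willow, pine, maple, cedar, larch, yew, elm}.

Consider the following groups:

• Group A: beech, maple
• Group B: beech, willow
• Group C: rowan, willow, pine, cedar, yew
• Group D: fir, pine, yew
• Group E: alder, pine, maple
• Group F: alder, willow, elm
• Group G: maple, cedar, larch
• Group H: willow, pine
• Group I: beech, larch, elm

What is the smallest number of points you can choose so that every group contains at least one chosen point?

4

Take T = {beech, alder, pine, larch}. Each listed group contains at least one of these, so T is a hitting set of size 4.
No choice of 3 points meets every group, so 4 is the minimum.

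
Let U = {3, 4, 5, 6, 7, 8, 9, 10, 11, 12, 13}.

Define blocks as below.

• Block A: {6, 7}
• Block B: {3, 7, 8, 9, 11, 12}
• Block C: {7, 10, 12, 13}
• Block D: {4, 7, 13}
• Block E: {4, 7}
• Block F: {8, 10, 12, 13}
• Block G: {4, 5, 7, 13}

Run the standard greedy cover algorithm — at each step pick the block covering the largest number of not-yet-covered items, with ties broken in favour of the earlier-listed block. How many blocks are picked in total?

4

Greedy: pick B (covers 6 new) → pick G (covers 3 new) → pick A (covers 1 new) → pick C (covers 1 new). Total picks: 4.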